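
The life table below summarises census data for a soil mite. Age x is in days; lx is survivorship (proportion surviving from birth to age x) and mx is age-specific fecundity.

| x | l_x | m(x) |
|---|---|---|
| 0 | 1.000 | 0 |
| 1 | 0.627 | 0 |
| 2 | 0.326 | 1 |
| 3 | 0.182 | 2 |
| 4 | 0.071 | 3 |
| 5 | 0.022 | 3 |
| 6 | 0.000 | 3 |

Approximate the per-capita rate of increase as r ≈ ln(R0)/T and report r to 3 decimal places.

-0.010

R0 = Σ lx·mx = 0 + 0 + 0.326 + 0.364 + 0.213 + 0.066 + 0 = 0.969
Σ x·lx·mx = 2.926; T = 2.926/0.969 = 3.01961…
r ≈ ln(R0)/T = ln(0.969)/3.01961… = -0.01043… → -0.010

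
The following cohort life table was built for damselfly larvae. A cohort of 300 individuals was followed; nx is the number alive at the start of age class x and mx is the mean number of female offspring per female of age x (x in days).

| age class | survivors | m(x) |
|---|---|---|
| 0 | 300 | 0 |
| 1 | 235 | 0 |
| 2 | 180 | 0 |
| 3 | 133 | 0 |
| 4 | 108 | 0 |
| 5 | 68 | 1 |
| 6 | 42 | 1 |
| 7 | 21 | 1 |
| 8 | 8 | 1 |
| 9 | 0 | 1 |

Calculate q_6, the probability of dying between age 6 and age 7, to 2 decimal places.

lx = nx/n0 = nx/300: 1, 0.78333…, 0.6, 0.44333…, 0.36, 0.22667…, 0.14, 0.07, 0.02667…, 0
q_6 = (l_6 − l_7) / l_6 = (0.14 − 0.07) / 0.14
     = 0.07 / 0.14 = 0.5 → 0.50

0.50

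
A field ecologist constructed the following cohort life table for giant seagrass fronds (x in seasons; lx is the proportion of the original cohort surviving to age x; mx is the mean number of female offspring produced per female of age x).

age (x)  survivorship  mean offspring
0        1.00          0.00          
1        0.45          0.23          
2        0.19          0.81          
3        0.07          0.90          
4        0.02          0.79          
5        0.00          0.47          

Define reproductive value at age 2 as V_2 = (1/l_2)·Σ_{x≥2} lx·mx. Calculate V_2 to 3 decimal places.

lx·mx for x ≥ 2: 0.1539, 0.063, 0.0158, 0 → sum = 0.2327
V_2 = 0.2327 / l_2 = 0.2327 / 0.19 = 1.224737… → 1.225

1.225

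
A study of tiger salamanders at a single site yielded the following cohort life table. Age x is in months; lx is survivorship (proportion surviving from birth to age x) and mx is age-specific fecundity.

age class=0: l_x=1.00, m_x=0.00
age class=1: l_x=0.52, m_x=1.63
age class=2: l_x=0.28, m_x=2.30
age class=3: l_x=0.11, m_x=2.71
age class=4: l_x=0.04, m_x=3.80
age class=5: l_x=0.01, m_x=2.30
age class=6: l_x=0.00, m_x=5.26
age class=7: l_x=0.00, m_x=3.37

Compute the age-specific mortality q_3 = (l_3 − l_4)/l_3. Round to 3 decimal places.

q_3 = (l_3 − l_4) / l_3 = (0.11 − 0.04) / 0.11
     = 0.07 / 0.11 = 0.636364… → 0.636

0.636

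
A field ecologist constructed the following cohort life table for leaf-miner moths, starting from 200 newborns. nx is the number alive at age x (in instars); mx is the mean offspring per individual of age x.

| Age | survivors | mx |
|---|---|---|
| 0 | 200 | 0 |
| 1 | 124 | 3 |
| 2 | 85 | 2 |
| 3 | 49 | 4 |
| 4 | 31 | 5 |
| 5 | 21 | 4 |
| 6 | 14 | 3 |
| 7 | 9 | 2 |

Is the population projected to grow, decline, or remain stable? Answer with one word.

growing

lx = nx/n0 = nx/200: 1, 0.62, 0.425, 0.245, 0.155, 0.105, 0.07, 0.045
R0 = Σ lx·mx = 0 + 1.86 + 0.85 + 0.98 + 0.775 + 0.42 + 0.21 + 0.09 = 5.185
R0 > 1, so the population is growing.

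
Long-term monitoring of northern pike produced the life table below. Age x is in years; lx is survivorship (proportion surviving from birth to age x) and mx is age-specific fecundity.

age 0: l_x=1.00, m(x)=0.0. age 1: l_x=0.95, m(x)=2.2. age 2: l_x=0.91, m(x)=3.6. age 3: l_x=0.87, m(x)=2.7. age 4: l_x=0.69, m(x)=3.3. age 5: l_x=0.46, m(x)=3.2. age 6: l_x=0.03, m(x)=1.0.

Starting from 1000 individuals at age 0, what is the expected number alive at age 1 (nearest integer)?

Expected survivors = N0 · l_1 = 1000 × 0.95 = 950 → 950

950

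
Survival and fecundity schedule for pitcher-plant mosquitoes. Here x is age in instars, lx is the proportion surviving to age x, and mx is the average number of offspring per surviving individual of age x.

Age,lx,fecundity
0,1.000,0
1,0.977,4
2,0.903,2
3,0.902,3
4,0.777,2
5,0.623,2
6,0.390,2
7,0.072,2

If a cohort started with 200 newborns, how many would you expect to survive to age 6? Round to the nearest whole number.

78

Expected survivors = N0 · l_6 = 200 × 0.390 = 78 → 78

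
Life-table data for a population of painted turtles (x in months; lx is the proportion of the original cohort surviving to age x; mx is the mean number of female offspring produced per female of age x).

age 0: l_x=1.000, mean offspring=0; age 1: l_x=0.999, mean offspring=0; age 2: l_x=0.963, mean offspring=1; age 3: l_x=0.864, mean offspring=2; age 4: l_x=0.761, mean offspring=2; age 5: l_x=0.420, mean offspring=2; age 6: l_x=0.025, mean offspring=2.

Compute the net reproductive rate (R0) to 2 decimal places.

lx·mx by age: 0, 0, 0.963, 1.728, 1.522, 0.84, 0.05
R0 = Σ lx·mx = 5.103 → 5.10

5.10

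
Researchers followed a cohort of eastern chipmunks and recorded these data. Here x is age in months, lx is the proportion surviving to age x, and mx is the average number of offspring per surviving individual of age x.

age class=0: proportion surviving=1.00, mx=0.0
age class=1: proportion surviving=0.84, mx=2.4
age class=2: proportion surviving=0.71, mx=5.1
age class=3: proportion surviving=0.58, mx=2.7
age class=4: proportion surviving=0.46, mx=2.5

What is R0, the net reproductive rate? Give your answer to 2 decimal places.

lx·mx by age: 0, 2.016, 3.621, 1.566, 1.15
R0 = Σ lx·mx = 8.353 → 8.35

8.35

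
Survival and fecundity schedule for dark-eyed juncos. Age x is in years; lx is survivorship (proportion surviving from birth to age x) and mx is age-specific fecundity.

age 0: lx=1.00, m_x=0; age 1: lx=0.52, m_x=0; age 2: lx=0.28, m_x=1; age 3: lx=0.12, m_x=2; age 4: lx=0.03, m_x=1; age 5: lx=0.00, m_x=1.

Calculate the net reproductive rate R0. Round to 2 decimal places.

lx·mx by age: 0, 0, 0.28, 0.24, 0.03, 0
R0 = Σ lx·mx = 0.55 → 0.55

0.55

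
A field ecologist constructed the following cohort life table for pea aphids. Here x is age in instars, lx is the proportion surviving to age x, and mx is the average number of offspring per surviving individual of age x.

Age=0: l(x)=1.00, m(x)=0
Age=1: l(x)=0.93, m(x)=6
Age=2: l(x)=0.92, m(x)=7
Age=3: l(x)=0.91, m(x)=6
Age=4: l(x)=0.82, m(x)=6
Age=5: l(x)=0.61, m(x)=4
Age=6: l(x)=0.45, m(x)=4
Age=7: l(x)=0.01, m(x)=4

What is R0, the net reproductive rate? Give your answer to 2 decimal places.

26.68

lx·mx by age: 0, 5.58, 6.44, 5.46, 4.92, 2.44, 1.8, 0.04
R0 = Σ lx·mx = 26.68 → 26.68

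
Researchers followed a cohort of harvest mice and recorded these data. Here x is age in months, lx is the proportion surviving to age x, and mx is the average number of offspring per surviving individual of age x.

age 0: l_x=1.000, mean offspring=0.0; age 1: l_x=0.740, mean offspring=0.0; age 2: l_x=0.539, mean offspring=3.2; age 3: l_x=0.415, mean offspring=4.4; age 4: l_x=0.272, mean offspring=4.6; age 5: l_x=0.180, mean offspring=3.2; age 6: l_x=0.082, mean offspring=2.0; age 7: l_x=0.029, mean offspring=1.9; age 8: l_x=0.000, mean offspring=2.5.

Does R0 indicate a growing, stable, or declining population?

R0 = Σ lx·mx = 0 + 0 + 1.7248 + 1.826 + 1.2512 + 0.576 + 0.164 + 0.0551 + 0 = 5.5971
R0 > 1, so the population is growing.

growing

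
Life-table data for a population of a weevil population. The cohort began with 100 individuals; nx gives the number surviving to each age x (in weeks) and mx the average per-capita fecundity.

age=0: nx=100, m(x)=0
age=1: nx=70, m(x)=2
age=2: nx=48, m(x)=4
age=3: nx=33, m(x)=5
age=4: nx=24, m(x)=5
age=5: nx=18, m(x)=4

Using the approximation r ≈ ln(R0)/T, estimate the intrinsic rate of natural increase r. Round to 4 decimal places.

lx = nx/n0 = nx/100: 1, 0.7, 0.48, 0.33, 0.24, 0.18
R0 = Σ lx·mx = 0 + 1.4 + 1.92 + 1.65 + 1.2 + 0.72 = 6.89
Σ x·lx·mx = 18.59; T = 18.59/6.89 = 2.69811…
r ≈ ln(R0)/T = ln(6.89)/2.69811… = 0.715341… → 0.7153

0.7153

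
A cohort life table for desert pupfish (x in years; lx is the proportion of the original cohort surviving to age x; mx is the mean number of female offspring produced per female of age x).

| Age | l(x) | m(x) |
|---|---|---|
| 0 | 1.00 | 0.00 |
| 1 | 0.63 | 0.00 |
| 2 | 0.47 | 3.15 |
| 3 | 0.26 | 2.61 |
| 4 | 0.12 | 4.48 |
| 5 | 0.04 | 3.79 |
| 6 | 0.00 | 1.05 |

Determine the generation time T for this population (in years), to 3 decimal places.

2.775

lx·mx: 0, 0, 1.4805, 0.6786, 0.5376, 0.1516, 0 → R0 = 2.8483
x·lx·mx: 0, 0, 2.961, 2.0358, 2.1504, 0.758, 0 → Σ = 7.9052
T = 7.9052 / 2.8483 = 2.77541… → 2.775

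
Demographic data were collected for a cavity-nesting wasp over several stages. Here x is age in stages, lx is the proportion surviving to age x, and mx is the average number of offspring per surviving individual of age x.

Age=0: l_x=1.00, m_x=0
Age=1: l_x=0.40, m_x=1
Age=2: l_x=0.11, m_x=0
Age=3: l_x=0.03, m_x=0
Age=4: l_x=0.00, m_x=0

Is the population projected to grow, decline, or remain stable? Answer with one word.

R0 = Σ lx·mx = 0 + 0.4 + 0 + 0 + 0 = 0.4
R0 < 1, so the population is declining.

declining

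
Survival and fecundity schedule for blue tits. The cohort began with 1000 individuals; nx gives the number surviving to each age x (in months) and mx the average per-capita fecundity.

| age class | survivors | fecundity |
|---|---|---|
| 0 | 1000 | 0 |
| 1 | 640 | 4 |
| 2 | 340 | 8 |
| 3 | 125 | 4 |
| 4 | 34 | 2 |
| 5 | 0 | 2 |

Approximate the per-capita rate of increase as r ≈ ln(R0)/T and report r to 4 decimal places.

lx = nx/n0 = nx/1000: 1, 0.64, 0.34, 0.125, 0.034, 0
R0 = Σ lx·mx = 0 + 2.56 + 2.72 + 0.5 + 0.068 + 0 = 5.848
Σ x·lx·mx = 9.772; T = 9.772/5.848 = 1.671…
r ≈ ln(R0)/T = ln(5.848)/1.671… = 1.056913… → 1.0569

1.0569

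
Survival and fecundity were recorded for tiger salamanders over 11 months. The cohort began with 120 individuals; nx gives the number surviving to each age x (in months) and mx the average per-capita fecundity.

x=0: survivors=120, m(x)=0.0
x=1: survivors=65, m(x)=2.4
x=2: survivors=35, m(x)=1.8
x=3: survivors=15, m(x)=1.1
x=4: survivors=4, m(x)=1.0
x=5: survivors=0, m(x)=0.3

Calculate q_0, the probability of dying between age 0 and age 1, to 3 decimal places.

lx = nx/n0 = nx/120: 1, 0.54167…, 0.29167…, 0.125, 0.03333…, 0
q_0 = (l_0 − l_1) / l_0 = (1 − 0.541667…) / 1
     = 0.458333… / 1 = 0.458333… → 0.458

0.458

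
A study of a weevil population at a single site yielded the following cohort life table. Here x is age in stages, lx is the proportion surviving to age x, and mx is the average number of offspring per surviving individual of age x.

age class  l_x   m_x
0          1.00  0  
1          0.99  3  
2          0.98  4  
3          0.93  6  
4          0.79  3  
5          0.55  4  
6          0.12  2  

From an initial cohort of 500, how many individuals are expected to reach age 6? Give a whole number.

60

Expected survivors = N0 · l_6 = 500 × 0.12 = 60 → 60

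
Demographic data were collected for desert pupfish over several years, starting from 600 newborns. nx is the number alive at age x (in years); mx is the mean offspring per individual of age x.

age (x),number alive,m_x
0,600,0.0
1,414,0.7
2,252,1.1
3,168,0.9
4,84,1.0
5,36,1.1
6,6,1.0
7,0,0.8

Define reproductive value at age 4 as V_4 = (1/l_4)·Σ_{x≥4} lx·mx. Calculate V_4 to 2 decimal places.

1.54

lx = nx/n0 = nx/600: 1, 0.69, 0.42, 0.28, 0.14, 0.06, 0.01, 0
lx·mx for x ≥ 4: 0.14, 0.066, 0.01, 0 → sum = 0.216
V_4 = 0.216 / l_4 = 0.216 / 0.14 = 1.542857… → 1.54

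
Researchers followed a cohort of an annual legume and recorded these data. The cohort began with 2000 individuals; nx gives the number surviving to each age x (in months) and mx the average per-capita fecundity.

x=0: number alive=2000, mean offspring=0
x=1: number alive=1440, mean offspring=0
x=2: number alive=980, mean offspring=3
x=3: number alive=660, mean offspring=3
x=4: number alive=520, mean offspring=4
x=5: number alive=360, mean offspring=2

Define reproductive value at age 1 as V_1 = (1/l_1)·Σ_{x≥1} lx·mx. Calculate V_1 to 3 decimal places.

lx = nx/n0 = nx/2000: 1, 0.72, 0.49, 0.33, 0.26, 0.18
lx·mx for x ≥ 1: 0, 1.47, 0.99, 1.04, 0.36 → sum = 3.86
V_1 = 3.86 / l_1 = 3.86 / 0.72 = 5.361111… → 5.361

5.361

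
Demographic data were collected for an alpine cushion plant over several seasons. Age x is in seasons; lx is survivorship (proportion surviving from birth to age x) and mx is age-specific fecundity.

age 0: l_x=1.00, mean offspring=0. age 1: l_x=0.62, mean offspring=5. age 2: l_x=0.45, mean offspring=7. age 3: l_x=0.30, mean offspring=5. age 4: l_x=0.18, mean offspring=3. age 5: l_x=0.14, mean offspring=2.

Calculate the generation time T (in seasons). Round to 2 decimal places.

lx·mx: 0, 3.1, 3.15, 1.5, 0.54, 0.28 → R0 = 8.57
x·lx·mx: 0, 3.1, 6.3, 4.5, 2.16, 1.4 → Σ = 17.46
T = 17.46 / 8.57 = 2.03734… → 2.04

2.04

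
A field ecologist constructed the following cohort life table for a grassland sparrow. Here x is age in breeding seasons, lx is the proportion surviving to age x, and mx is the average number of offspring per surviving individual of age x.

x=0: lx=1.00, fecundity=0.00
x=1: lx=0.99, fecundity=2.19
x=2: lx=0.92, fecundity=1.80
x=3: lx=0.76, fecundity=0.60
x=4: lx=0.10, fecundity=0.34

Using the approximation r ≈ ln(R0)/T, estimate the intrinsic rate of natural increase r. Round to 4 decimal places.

0.9030

R0 = Σ lx·mx = 0 + 2.1681 + 1.656 + 0.456 + 0.034 = 4.3141
Σ x·lx·mx = 6.9841; T = 6.9841/4.3141 = 1.6189…
r ≈ ln(R0)/T = ln(4.3141)/1.6189… = 0.903013… → 0.9030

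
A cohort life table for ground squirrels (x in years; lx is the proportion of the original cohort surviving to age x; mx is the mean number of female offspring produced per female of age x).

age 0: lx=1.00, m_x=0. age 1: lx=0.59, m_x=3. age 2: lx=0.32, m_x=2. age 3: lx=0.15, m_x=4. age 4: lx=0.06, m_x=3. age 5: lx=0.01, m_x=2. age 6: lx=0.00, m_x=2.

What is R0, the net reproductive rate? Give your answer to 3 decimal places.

3.210

lx·mx by age: 0, 1.77, 0.64, 0.6, 0.18, 0.02, 0
R0 = Σ lx·mx = 3.21 → 3.210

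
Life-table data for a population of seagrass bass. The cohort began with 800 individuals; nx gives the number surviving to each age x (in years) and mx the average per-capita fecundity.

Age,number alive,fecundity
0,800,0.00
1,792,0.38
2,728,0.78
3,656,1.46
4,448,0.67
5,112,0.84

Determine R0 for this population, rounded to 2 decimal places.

lx = nx/n0 = nx/800: 1, 0.99, 0.91, 0.82, 0.56, 0.14
lx·mx by age: 0, 0.3762, 0.7098, 1.1972, 0.3752, 0.1176
R0 = Σ lx·mx = 2.776 → 2.78

2.78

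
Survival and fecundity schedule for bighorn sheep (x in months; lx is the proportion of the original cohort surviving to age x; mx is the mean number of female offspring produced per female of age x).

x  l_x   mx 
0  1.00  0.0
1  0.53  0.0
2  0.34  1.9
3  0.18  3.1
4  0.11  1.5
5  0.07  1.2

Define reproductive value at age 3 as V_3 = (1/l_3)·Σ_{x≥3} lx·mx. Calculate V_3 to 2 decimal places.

lx·mx for x ≥ 3: 0.558, 0.165, 0.084 → sum = 0.807
V_3 = 0.807 / l_3 = 0.807 / 0.18 = 4.483333… → 4.48

4.48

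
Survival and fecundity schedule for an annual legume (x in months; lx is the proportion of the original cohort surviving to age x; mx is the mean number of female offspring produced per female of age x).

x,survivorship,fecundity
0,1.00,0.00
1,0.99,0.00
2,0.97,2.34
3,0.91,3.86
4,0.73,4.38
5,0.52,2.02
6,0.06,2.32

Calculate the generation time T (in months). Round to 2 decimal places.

lx·mx: 0, 0, 2.2698, 3.5126, 3.1974, 1.0504, 0.1392 → R0 = 10.1694
x·lx·mx: 0, 0, 4.5396, 10.5378, 12.7896, 5.252, 0.8352 → Σ = 33.9542
T = 33.9542 / 10.1694 = 3.33886… → 3.34

3.34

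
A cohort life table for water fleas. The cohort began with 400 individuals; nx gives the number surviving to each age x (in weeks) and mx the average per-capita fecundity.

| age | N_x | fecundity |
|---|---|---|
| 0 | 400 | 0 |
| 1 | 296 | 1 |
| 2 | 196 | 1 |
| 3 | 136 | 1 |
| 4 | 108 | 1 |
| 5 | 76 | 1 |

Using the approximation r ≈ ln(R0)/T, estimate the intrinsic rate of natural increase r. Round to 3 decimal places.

lx = nx/n0 = nx/400: 1, 0.74, 0.49, 0.34, 0.27, 0.19
R0 = Σ lx·mx = 0 + 0.74 + 0.49 + 0.34 + 0.27 + 0.19 = 2.03
Σ x·lx·mx = 4.77; T = 4.77/2.03 = 2.34975…
r ≈ ln(R0)/T = ln(2.03)/2.34975… = 0.30132… → 0.301

0.301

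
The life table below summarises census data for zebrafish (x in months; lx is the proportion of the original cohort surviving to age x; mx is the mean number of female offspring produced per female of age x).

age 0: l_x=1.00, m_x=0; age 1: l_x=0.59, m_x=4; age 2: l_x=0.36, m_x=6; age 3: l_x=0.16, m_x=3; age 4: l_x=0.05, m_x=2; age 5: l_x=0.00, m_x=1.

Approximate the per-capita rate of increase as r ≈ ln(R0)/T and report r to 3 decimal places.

R0 = Σ lx·mx = 0 + 2.36 + 2.16 + 0.48 + 0.1 + 0 = 5.1
Σ x·lx·mx = 8.52; T = 8.52/5.1 = 1.67059…
r ≈ ln(R0)/T = ln(5.1)/1.67059… = 0.97525… → 0.975

0.975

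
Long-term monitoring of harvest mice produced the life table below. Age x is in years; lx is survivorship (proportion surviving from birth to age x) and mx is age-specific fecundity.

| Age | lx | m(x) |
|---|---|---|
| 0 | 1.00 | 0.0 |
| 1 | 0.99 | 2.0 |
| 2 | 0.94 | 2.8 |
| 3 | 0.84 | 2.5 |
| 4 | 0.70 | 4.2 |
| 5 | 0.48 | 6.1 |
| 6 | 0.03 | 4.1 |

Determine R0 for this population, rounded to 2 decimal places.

lx·mx by age: 0, 1.98, 2.632, 2.1, 2.94, 2.928, 0.123
R0 = Σ lx·mx = 12.703 → 12.70

12.70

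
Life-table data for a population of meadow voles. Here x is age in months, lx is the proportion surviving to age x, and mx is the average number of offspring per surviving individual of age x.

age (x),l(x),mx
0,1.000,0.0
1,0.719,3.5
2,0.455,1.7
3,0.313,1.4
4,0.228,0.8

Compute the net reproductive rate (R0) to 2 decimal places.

lx·mx by age: 0, 2.5165, 0.7735, 0.4382, 0.1824
R0 = Σ lx·mx = 3.9106 → 3.91

3.91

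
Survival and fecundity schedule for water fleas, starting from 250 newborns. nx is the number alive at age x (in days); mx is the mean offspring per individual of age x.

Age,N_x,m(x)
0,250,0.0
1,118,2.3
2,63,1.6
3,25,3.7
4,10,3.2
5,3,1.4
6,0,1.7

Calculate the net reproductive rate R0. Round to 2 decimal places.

lx = nx/n0 = nx/250: 1, 0.472, 0.252, 0.1, 0.04, 0.012, 0
lx·mx by age: 0, 1.0856, 0.4032, 0.37, 0.128, 0.0168, 0
R0 = Σ lx·mx = 2.0036 → 2.00

2.00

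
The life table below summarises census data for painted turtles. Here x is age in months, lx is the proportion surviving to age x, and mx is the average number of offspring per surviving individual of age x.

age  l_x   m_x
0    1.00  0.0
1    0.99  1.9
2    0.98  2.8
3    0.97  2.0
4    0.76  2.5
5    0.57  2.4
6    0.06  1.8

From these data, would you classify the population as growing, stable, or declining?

R0 = Σ lx·mx = 0 + 1.881 + 2.744 + 1.94 + 1.9 + 1.368 + 0.108 = 9.941
R0 > 1, so the population is growing.

growing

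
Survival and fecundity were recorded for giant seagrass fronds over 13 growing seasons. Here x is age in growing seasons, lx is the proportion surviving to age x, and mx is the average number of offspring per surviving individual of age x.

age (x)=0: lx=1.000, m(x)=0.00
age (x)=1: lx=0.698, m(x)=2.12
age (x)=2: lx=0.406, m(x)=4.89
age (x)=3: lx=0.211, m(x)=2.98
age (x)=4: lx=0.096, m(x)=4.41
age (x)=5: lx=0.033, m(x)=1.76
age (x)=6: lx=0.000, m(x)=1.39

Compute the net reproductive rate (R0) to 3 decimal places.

4.575

lx·mx by age: 0, 1.47976, 1.98534, 0.62878, 0.42336, 0.05808, 0
R0 = Σ lx·mx = 4.57532 → 4.575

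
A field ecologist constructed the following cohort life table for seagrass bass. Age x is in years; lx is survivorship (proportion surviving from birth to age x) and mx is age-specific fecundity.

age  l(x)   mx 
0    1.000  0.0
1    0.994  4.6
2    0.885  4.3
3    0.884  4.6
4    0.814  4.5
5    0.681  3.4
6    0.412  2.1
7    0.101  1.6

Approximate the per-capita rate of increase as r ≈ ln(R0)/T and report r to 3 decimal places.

R0 = Σ lx·mx = 0 + 4.5724 + 3.8055 + 4.0664 + 3.663 + 2.3154 + 0.8652 + 0.1616 = 19.4495
Σ x·lx·mx = 56.934; T = 56.934/19.4495 = 2.92727…
r ≈ ln(R0)/T = ln(19.4495)/2.92727… = 1.01385… → 1.014

1.014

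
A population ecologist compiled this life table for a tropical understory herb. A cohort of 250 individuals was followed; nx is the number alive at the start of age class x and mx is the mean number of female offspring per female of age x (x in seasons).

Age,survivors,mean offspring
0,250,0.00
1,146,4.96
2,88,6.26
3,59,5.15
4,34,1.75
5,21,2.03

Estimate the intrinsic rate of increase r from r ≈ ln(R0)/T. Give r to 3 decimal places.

1.005

lx = nx/n0 = nx/250: 1, 0.584, 0.352, 0.236, 0.136, 0.084
R0 = Σ lx·mx = 0 + 2.89664 + 2.20352 + 1.2154 + 0.238 + 0.17052 = 6.72408
Σ x·lx·mx = 12.75448; T = 12.75448/6.72408 = 1.89684…
r ≈ ln(R0)/T = ln(6.72408)/1.89684… = 1.00467… → 1.005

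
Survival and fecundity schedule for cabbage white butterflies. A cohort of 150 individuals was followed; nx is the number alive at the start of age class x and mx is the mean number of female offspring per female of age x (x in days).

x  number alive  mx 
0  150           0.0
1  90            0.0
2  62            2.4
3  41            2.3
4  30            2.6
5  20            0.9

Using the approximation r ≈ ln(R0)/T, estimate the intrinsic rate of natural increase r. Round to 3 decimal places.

lx = nx/n0 = nx/150: 1, 0.6, 0.41333…, 0.27333…, 0.2, 0.13333…
R0 = Σ lx·mx = 0 + 0 + 0.992… + 0.62867… + 0.52 + 0.12… = 2.260667…
Σ x·lx·mx = 6.55…; T = 6.55…/2.260667… = 2.89738…
r ≈ ln(R0)/T = ln(2.260667…)/2.89738… = 0.28152… → 0.282

0.282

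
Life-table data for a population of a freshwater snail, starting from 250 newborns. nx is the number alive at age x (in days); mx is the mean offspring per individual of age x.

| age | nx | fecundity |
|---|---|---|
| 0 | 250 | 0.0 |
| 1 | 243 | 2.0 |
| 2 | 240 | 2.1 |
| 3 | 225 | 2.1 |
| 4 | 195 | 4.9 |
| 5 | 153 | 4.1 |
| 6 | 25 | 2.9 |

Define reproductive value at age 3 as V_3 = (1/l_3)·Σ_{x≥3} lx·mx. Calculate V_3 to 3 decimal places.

lx = nx/n0 = nx/250: 1, 0.972, 0.96, 0.9, 0.78, 0.612, 0.1
lx·mx for x ≥ 3: 1.89, 3.822, 2.5092, 0.29 → sum = 8.5112
V_3 = 8.5112 / l_3 = 8.5112 / 0.9 = 9.456889… → 9.457

9.457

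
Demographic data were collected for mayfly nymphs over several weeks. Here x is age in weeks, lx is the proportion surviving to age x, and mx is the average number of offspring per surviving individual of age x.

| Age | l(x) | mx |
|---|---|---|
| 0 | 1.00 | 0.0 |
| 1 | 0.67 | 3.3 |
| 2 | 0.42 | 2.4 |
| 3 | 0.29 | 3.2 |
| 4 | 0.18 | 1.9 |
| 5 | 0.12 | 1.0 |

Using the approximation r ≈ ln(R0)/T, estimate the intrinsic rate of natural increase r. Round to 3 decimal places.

0.784

R0 = Σ lx·mx = 0 + 2.211 + 1.008 + 0.928 + 0.342 + 0.12 = 4.609
Σ x·lx·mx = 8.979; T = 8.979/4.609 = 1.94814…
r ≈ ln(R0)/T = ln(4.609)/1.94814… = 0.78434… → 0.784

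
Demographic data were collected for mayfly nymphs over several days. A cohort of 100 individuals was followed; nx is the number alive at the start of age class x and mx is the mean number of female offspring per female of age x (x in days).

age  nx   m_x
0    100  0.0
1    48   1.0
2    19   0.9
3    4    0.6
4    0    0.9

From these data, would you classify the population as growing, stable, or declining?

declining

lx = nx/n0 = nx/100: 1, 0.48, 0.19, 0.04, 0
R0 = Σ lx·mx = 0 + 0.48 + 0.171 + 0.024 + 0 = 0.675
R0 < 1, so the population is declining.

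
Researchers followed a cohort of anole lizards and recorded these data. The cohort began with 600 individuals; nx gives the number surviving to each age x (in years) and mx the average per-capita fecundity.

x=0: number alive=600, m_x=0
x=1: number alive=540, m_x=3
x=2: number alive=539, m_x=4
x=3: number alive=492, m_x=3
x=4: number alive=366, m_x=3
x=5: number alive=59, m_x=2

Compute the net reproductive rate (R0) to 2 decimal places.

lx = nx/n0 = nx/600: 1, 0.9, 0.89833…, 0.82, 0.61, 0.09833…
lx·mx by age: 0, 2.7, 3.593333…, 2.46, 1.83, 0.196667…
R0 = Σ lx·mx = 10.78… → 10.78

10.78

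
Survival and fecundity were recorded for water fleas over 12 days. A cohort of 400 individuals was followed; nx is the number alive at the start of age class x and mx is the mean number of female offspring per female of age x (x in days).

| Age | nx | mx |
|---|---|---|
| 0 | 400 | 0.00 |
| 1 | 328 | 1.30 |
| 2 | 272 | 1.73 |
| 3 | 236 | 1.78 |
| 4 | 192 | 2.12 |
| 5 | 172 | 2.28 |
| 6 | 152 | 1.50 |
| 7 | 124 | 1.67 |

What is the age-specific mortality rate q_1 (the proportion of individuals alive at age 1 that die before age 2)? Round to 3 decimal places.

lx = nx/n0 = nx/400: 1, 0.82, 0.68, 0.59, 0.48, 0.43, 0.38, 0.31
q_1 = (l_1 − l_2) / l_1 = (0.82 − 0.68) / 0.82
     = 0.14 / 0.82 = 0.170732… → 0.171

0.171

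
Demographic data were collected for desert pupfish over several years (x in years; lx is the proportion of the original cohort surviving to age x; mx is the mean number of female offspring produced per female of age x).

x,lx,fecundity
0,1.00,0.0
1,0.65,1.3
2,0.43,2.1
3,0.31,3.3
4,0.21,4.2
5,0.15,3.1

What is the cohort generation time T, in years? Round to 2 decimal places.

lx·mx: 0, 0.845, 0.903, 1.023, 0.882, 0.465 → R0 = 4.118
x·lx·mx: 0, 0.845, 1.806, 3.069, 3.528, 2.325 → Σ = 11.573
T = 11.573 / 4.118 = 2.810345… → 2.81

2.81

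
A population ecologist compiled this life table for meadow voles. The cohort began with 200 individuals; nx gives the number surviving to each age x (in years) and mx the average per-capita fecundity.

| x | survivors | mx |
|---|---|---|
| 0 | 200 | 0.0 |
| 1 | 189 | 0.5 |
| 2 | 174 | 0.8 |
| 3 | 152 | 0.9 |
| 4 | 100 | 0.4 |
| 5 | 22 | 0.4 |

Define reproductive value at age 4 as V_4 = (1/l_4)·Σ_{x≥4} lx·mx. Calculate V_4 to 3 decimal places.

lx = nx/n0 = nx/200: 1, 0.945, 0.87, 0.76, 0.5, 0.11
lx·mx for x ≥ 4: 0.2, 0.044 → sum = 0.244
V_4 = 0.244 / l_4 = 0.244 / 0.5 = 0.488 → 0.488

0.488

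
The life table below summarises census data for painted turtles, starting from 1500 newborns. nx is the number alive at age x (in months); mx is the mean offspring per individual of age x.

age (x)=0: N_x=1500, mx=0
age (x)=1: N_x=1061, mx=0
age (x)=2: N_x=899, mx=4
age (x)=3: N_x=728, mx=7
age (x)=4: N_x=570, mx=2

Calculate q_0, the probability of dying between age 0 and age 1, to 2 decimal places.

0.29

lx = nx/n0 = nx/1500: 1, 0.70733…, 0.59933…, 0.48533…, 0.38
q_0 = (l_0 − l_1) / l_0 = (1 − 0.707333…) / 1
     = 0.292667… / 1 = 0.292667… → 0.29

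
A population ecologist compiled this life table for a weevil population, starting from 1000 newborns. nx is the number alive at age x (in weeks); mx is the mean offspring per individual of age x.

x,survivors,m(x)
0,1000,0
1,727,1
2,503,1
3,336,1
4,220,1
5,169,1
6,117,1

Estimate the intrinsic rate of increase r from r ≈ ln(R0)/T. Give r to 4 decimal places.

lx = nx/n0 = nx/1000: 1, 0.727, 0.503, 0.336, 0.22, 0.169, 0.117
R0 = Σ lx·mx = 0 + 0.727 + 0.503 + 0.336 + 0.22 + 0.169 + 0.117 = 2.072
Σ x·lx·mx = 5.168; T = 5.168/2.072 = 2.49421…
r ≈ ln(R0)/T = ln(2.072)/2.49421… = 0.292082… → 0.2921

0.2921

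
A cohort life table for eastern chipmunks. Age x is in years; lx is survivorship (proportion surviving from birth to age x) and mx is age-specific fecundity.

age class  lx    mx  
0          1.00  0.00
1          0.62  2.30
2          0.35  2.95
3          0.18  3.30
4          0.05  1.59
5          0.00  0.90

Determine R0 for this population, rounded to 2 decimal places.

lx·mx by age: 0, 1.426, 1.0325, 0.594, 0.0795, 0
R0 = Σ lx·mx = 3.132 → 3.13

3.13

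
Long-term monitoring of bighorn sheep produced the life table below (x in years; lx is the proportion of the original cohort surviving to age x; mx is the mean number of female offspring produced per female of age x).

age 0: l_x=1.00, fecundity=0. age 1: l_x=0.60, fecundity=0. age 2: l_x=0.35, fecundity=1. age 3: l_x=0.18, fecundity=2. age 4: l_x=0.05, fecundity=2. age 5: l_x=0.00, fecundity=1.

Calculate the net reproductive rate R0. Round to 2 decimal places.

0.81

lx·mx by age: 0, 0, 0.35, 0.36, 0.1, 0
R0 = Σ lx·mx = 0.81 → 0.81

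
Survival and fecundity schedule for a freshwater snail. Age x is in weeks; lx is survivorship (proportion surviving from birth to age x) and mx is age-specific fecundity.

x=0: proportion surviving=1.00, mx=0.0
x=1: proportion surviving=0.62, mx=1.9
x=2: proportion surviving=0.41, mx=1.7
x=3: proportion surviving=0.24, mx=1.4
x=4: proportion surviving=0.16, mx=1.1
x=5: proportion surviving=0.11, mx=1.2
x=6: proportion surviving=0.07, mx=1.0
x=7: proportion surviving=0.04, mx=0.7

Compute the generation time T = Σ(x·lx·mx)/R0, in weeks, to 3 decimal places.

2.125

lx·mx: 0, 1.178, 0.697, 0.336, 0.176, 0.132, 0.07, 0.028 → R0 = 2.617
x·lx·mx: 0, 1.178, 1.394, 1.008, 0.704, 0.66, 0.42, 0.196 → Σ = 5.56
T = 5.56 / 2.617 = 2.12457… → 2.125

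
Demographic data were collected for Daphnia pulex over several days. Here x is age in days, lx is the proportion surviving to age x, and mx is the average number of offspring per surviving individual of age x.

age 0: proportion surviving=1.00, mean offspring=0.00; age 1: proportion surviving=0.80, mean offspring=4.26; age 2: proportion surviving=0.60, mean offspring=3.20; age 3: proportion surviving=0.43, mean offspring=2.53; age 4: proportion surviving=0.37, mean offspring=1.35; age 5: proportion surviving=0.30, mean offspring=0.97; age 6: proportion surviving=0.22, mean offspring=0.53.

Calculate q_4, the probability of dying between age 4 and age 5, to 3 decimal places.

q_4 = (l_4 − l_5) / l_4 = (0.37 − 0.3) / 0.37
     = 0.07 / 0.37 = 0.189189… → 0.189

0.189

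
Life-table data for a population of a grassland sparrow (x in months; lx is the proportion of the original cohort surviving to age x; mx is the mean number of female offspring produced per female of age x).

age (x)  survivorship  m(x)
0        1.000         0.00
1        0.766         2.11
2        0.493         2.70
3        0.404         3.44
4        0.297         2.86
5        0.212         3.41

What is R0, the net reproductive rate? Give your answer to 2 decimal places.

lx·mx by age: 0, 1.61626, 1.3311, 1.38976, 0.84942, 0.72292
R0 = Σ lx·mx = 5.90946 → 5.91

5.91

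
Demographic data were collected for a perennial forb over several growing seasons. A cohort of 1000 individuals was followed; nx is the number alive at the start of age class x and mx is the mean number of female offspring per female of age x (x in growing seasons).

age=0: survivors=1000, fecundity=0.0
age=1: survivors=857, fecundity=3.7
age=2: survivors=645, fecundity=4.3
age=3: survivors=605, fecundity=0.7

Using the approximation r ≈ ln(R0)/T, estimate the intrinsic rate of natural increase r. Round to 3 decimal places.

1.180

lx = nx/n0 = nx/1000: 1, 0.857, 0.645, 0.605
R0 = Σ lx·mx = 0 + 3.1709 + 2.7735 + 0.4235 = 6.3679
Σ x·lx·mx = 9.9884; T = 9.9884/6.3679 = 1.56855…
r ≈ ln(R0)/T = ln(6.3679)/1.56855… = 1.18024… → 1.180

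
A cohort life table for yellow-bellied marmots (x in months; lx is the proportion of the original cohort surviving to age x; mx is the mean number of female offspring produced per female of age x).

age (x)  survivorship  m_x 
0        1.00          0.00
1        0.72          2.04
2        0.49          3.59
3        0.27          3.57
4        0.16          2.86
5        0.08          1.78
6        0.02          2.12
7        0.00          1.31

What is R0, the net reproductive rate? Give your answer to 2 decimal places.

4.83

lx·mx by age: 0, 1.4688, 1.7591, 0.9639, 0.4576, 0.1424, 0.0424, 0
R0 = Σ lx·mx = 4.8342 → 4.83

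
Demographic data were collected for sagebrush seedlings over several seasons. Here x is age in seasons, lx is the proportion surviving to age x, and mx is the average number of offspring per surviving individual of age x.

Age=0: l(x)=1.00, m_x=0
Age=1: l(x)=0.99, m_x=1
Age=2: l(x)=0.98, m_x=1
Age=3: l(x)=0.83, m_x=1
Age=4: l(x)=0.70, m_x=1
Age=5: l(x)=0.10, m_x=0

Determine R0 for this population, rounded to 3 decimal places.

3.500

lx·mx by age: 0, 0.99, 0.98, 0.83, 0.7, 0
R0 = Σ lx·mx = 3.5 → 3.500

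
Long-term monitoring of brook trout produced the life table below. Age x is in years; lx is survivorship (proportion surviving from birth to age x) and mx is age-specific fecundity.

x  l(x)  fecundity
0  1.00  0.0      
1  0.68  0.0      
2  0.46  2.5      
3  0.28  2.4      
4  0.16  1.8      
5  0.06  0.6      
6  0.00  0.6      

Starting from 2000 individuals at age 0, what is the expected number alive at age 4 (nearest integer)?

320

Expected survivors = N0 · l_4 = 2000 × 0.16 = 320 → 320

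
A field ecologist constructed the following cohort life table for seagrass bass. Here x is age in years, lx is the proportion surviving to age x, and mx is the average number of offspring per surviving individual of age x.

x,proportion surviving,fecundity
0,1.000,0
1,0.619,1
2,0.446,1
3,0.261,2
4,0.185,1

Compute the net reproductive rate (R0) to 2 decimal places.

1.77

lx·mx by age: 0, 0.619, 0.446, 0.522, 0.185
R0 = Σ lx·mx = 1.772 → 1.77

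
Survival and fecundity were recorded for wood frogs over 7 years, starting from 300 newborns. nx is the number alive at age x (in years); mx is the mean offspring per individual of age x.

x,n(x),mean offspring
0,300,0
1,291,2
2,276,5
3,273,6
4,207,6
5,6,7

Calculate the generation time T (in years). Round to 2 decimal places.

2.75

lx = nx/n0 = nx/300: 1, 0.97, 0.92, 0.91, 0.69, 0.02
lx·mx: 0, 1.94, 4.6, 5.46, 4.14, 0.14 → R0 = 16.28
x·lx·mx: 0, 1.94, 9.2, 16.38, 16.56, 0.7 → Σ = 44.78
T = 44.78 / 16.28 = 2.750614… → 2.75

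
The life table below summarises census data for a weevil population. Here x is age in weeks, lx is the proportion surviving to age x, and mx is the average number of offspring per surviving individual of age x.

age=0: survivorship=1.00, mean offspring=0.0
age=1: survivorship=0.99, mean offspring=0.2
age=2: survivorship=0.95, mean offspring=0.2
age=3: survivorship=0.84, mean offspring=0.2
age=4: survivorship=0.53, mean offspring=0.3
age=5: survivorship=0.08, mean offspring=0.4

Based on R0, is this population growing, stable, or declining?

R0 = Σ lx·mx = 0 + 0.198 + 0.19 + 0.168 + 0.159 + 0.032 = 0.747
R0 < 1, so the population is declining.

declining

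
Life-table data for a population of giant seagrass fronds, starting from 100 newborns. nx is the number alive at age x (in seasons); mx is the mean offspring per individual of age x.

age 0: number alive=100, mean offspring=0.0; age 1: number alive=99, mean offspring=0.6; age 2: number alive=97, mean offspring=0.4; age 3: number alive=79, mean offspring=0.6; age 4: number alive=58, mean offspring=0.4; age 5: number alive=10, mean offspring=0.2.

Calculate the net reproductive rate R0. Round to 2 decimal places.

1.71

lx = nx/n0 = nx/100: 1, 0.99, 0.97, 0.79, 0.58, 0.1
lx·mx by age: 0, 0.594, 0.388, 0.474, 0.232, 0.02
R0 = Σ lx·mx = 1.708 → 1.71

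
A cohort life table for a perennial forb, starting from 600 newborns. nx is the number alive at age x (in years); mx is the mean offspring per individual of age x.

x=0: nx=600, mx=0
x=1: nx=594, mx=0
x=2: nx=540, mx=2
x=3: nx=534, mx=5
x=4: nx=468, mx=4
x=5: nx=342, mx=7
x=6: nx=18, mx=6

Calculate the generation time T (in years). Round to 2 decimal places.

lx = nx/n0 = nx/600: 1, 0.99, 0.9, 0.89, 0.78, 0.57, 0.03
lx·mx: 0, 0, 1.8, 4.45, 3.12, 3.99, 0.18 → R0 = 13.54
x·lx·mx: 0, 0, 3.6, 13.35, 12.48, 19.95, 1.08 → Σ = 50.46
T = 50.46 / 13.54 = 3.726736… → 3.73

3.73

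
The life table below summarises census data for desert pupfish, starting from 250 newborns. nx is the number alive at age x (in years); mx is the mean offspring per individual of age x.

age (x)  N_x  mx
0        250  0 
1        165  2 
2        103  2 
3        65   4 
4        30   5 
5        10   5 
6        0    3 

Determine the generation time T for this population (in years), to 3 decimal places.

lx = nx/n0 = nx/250: 1, 0.66, 0.412, 0.26, 0.12, 0.04, 0
lx·mx: 0, 1.32, 0.824, 1.04, 0.6, 0.2, 0 → R0 = 3.984
x·lx·mx: 0, 1.32, 1.648, 3.12, 2.4, 1, 0 → Σ = 9.488
T = 9.488 / 3.984 = 2.381526… → 2.382

2.382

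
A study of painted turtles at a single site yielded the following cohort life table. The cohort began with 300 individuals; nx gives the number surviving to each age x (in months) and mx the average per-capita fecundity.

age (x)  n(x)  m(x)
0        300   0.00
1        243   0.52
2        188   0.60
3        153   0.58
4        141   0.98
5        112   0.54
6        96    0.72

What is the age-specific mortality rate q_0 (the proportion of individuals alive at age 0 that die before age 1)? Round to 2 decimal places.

0.19

lx = nx/n0 = nx/300: 1, 0.81, 0.62667…, 0.51, 0.47, 0.37333…, 0.32
q_0 = (l_0 − l_1) / l_0 = (1 − 0.81) / 1
     = 0.19 / 1 = 0.19 → 0.19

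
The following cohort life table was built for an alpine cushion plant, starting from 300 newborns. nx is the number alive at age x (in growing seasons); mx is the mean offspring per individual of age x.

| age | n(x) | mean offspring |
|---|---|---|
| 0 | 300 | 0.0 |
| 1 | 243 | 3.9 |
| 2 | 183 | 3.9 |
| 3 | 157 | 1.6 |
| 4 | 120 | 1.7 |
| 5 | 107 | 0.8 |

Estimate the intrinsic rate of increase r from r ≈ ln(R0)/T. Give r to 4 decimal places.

1.0039

lx = nx/n0 = nx/300: 1, 0.81, 0.61, 0.52333…, 0.4, 0.35667…
R0 = Σ lx·mx = 0 + 3.159 + 2.379 + 0.83733… + 0.68 + 0.28533… = 7.340667…
Σ x·lx·mx = 14.575667…; T = 14.575667…/7.340667… = 1.98561…
r ≈ ln(R0)/T = ln(7.340667…)/1.98561… = 1.003941… → 1.0039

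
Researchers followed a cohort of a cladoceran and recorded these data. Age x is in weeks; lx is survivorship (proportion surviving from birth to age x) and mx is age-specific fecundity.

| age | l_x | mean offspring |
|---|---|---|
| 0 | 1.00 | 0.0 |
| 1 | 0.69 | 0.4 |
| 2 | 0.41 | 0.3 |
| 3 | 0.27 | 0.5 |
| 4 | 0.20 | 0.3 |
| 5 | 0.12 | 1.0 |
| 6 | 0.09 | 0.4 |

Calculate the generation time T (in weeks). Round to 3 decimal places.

lx·mx: 0, 0.276, 0.123, 0.135, 0.06, 0.12, 0.036 → R0 = 0.75
x·lx·mx: 0, 0.276, 0.246, 0.405, 0.24, 0.6, 0.216 → Σ = 1.983
T = 1.983 / 0.75 = 2.644 → 2.644

2.644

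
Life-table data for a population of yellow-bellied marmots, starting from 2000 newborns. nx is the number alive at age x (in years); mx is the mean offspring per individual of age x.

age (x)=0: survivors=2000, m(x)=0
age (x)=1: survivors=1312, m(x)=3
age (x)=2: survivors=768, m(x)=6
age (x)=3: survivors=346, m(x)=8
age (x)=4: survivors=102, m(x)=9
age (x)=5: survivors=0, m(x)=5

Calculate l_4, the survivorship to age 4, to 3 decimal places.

l_4 = n_4/n_0 = 102/2000 = 0.051 → 0.051

0.051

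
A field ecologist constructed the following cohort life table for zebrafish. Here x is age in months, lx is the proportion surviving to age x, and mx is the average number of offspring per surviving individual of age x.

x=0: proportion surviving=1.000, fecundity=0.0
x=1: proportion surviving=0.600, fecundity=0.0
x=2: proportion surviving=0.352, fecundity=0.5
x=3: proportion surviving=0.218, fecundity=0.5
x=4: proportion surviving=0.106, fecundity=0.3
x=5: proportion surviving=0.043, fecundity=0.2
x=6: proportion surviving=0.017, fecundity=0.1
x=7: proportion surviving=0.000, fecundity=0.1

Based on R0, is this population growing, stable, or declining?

declining

R0 = Σ lx·mx = 0 + 0 + 0.176 + 0.109 + 0.0318 + 0.0086 + 0.0017 + 0 = 0.3271
R0 < 1, so the population is declining.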